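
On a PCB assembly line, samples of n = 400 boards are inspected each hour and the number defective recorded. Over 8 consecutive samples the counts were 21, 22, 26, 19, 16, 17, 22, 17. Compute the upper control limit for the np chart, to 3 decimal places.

p̄ = Σdᵢ / (k·n) = 160 / (8 × 400) = 0.05000
UCL = np̄ + 3·√(np̄(1−p̄)) = 20.0000 + 3 × √(20.0000×0.95000) = 20.0000 + 3 × 4.3589 = 33.0767

33.077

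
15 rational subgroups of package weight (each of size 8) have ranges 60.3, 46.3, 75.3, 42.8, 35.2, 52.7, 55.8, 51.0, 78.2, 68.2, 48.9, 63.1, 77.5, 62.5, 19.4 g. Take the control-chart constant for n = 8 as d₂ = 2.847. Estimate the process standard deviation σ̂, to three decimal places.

R̄ = (60.3 + 46.3 + 75.3 + 42.8 + 35.2 + 52.7 + 55.8 + 51.0 + 78.2 + 68.2 + 48.9 + 63.1 + 77.5 + 62.5 + 19.4) / 15 = 55.8133
σ̂ = R̄ / d₂ = 55.8133 / 2.847 = 19.6043

19.604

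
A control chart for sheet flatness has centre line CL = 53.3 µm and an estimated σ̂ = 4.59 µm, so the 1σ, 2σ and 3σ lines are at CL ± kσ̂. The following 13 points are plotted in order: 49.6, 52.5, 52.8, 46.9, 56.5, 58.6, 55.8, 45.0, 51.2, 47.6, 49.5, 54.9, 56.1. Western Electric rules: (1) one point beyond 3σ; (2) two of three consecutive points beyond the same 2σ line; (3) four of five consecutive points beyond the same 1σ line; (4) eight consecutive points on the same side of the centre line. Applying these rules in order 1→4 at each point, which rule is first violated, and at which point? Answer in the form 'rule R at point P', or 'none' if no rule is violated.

Zone of each point (C = within 1σ̂, B = 1σ̂–2σ̂, A = 2σ̂–3σ̂, * = beyond 3σ̂; sign = side of CL): 1:-C, 2:-C, 3:-C, 4:-B, 5:+C, 6:+B, 7:+C, 8:-B, 9:-C, 10:-B, 11:-C, 12:+C, 13:+C
No rule fires across all 13 points.

none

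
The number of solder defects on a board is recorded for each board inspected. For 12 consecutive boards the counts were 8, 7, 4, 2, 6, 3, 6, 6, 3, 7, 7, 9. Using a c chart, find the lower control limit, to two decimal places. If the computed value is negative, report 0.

0.00

c̄ = (8 + 7 + 4 + 2 + 6 + 3 + 6 + 6 + 3 + 7 + 7 + 9) / 12 = 68 / 12 = 5.6667
LCL = c̄ − 3√c̄ = 5.6667 − 3 × 2.3805 = -1.4748 → 0 (cannot be negative)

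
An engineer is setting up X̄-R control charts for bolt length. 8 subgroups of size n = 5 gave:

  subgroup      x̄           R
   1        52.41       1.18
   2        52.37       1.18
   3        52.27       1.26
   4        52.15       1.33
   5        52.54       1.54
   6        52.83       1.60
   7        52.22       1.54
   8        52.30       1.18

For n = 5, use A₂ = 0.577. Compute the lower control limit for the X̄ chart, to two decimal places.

51.61

X̄̄ = (52.41 + 52.37 + 52.27 + 52.15 + 52.54 + 52.83 + 52.22 + 52.30) / 8 = 419.0900 / 8 = 52.3862
R̄ = (1.18 + 1.18 + 1.26 + 1.33 + 1.54 + 1.60 + 1.54 + 1.18) / 8 = 10.8100 / 8 = 1.3513
LCL = X̄̄ − A₂·R̄ = 52.3862 − 0.577 × 1.3513 = 51.6066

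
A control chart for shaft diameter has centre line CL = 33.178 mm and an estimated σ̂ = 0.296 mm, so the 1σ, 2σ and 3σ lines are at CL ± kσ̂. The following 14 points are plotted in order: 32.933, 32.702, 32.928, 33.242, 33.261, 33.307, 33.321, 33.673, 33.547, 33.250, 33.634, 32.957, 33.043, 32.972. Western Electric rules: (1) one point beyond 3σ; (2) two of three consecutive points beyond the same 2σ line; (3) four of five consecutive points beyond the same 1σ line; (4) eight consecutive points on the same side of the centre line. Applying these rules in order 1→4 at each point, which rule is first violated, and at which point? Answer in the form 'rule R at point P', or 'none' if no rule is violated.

rule 4 at point 11

Zone of each point (C = within 1σ̂, B = 1σ̂–2σ̂, A = 2σ̂–3σ̂, * = beyond 3σ̂; sign = side of CL): 1:-C, 2:-B, 3:-C, 4:+C, 5:+C, 6:+C, 7:+C, 8:+B, 9:+B, 10:+C, 11:+B, 12:-C, 13:-C, 14:-C
Rule 4 (eight consecutive points on the same side of the centre line) is satisfied at point 11.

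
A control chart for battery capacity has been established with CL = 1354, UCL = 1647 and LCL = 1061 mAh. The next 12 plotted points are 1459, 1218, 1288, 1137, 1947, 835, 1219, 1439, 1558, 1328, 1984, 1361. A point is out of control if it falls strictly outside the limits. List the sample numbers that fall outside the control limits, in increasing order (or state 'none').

Compare each point to [1061, 1647]: sample 5 = 1947 > UCL; sample 6 = 835 < LCL; sample 11 = 1984 > UCL.

5, 6, 11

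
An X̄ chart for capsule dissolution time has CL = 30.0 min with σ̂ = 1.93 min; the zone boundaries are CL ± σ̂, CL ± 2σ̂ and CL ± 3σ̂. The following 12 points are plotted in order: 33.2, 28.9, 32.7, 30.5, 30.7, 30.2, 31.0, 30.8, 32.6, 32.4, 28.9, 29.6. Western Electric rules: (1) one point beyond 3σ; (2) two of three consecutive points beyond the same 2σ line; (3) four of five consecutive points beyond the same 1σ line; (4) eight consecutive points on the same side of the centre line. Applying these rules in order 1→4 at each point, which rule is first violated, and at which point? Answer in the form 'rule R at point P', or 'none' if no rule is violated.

Zone of each point (C = within 1σ̂, B = 1σ̂–2σ̂, A = 2σ̂–3σ̂, * = beyond 3σ̂; sign = side of CL): 1:+B, 2:-C, 3:+B, 4:+C, 5:+C, 6:+C, 7:+C, 8:+C, 9:+B, 10:+B, 11:-C, 12:-C
Rule 4 (eight consecutive points on the same side of the centre line) is satisfied at point 10.

rule 4 at point 10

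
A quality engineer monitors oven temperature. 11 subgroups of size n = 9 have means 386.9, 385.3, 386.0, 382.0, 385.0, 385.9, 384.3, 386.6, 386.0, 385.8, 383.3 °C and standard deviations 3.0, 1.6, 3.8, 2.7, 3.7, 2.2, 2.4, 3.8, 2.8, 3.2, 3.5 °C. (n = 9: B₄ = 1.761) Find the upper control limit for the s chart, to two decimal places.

s̄ = (3.0 + 1.6 + 3.8 + 2.7 + 3.7 + 2.2 + 2.4 + 3.8 + 2.8 + 3.2 + 3.5) / 11 = 2.9727
UCL_s = B₄·s̄ = 1.761 × 2.9727 = 5.2350

5.23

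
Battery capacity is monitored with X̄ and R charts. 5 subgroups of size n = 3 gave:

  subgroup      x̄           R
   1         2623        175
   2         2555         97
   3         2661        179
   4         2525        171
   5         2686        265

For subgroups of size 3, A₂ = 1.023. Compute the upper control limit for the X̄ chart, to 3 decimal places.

2791.480

X̄̄ = (2623 + 2555 + 2661 + 2525 + 2686) / 5 = 13050.0000 / 5 = 2610.0000
R̄ = (175 + 97 + 179 + 171 + 265) / 5 = 887.0000 / 5 = 177.4000
UCL = X̄̄ + A₂·R̄ = 2610.0000 + 1.023 × 177.4000 = 2791.4802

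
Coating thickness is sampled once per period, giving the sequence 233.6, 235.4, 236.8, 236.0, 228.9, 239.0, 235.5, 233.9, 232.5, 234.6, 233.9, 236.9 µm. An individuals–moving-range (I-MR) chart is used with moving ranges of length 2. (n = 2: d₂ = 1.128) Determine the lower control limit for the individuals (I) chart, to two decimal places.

226.65

X̄ = (233.6 + 235.4 + 236.8 + 236.0 + 228.9 + 239.0 + 235.5 + 233.9 + 232.5 + 234.6 + 233.9 + 236.9) / 12 = 234.7500
Moving ranges: 1.8, 1.4, 0.8, 7.1, 10.1, 3.5, 1.6, 1.4, 2.1, 0.7, 3.0; M̄R̄ = 33.5000 / 11 = 3.0455
LCL = X̄ − 3·M̄R̄/d₂ = 234.7500 − 3 × 3.0455 / 1.128 = 226.6504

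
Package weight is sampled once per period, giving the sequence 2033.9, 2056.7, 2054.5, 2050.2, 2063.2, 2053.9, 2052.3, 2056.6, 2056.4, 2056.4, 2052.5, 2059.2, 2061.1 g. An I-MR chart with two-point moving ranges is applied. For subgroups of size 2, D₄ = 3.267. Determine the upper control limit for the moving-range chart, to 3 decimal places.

Moving ranges: 22.8, 2.2, 4.3, 13.0, 9.3, 1.6, 4.3, 0.2, 0.0, 3.9, 6.7, 1.9; M̄R̄ = 70.2000 / 12 = 5.8500
UCL_MR = D₄·M̄R̄ = 3.267 × 5.8500 = 19.1120

19.112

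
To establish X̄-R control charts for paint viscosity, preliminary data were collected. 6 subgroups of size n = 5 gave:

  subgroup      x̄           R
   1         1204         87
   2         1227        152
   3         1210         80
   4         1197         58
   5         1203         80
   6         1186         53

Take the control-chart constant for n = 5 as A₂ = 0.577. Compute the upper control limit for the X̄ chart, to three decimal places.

1253.545

X̄̄ = (1204 + 1227 + 1210 + 1197 + 1203 + 1186) / 6 = 7227.0000 / 6 = 1204.5000
R̄ = (87 + 152 + 80 + 58 + 80 + 53) / 6 = 510.0000 / 6 = 85.0000
UCL = X̄̄ + A₂·R̄ = 1204.5000 + 0.577 × 85.0000 = 1253.5450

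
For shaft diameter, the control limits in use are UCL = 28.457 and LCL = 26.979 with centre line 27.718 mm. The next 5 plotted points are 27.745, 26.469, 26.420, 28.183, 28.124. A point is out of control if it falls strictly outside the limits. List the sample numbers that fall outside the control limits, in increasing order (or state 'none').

Compare each point to [26.979, 28.457]: sample 2 = 26.469 < LCL; sample 3 = 26.420 < LCL.

2, 3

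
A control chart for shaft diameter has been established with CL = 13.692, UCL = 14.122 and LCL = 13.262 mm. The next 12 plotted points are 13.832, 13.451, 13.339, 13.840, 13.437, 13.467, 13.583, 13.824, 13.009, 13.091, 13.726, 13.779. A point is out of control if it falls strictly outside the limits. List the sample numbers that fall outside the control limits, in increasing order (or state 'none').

9, 10

Compare each point to [13.262, 14.122]: sample 9 = 13.009 < LCL; sample 10 = 13.091 < LCL.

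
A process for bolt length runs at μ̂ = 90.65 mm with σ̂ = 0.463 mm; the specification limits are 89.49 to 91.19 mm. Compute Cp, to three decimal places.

0.612

Cp = (USL − LSL) / (6σ̂) = (91.19 − 89.49) / (6 × 0.463) = 1.7000 / 2.7780 = 0.6120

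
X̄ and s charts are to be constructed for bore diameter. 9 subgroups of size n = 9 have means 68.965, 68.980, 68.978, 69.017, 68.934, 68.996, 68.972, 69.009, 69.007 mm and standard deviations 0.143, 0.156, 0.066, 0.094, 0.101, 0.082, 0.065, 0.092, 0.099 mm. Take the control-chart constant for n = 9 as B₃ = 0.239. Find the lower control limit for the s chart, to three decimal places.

s̄ = (0.143 + 0.156 + 0.066 + 0.094 + 0.101 + 0.082 + 0.065 + 0.092 + 0.099) / 9 = 0.0998
LCL_s = B₃·s̄ = 0.239 × 0.0998 = 0.0238

0.024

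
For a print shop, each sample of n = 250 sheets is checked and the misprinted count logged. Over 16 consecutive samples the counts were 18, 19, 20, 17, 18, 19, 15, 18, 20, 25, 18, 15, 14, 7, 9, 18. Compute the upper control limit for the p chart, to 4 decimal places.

0.1151

p̄ = Σdᵢ / (k·n) = 270 / (16 × 250) = 0.06750
UCL = p̄ + 3·√(p̄(1−p̄)/n) = 0.06750 + 3 × √(0.06750×0.93250/250) = 0.06750 + 3 × 0.01587 = 0.11510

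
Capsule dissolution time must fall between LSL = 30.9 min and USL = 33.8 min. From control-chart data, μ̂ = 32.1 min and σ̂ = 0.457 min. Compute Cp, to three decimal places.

1.058

Cp = (USL − LSL) / (6σ̂) = (33.8 − 30.9) / (6 × 0.457) = 2.9000 / 2.7420 = 1.0576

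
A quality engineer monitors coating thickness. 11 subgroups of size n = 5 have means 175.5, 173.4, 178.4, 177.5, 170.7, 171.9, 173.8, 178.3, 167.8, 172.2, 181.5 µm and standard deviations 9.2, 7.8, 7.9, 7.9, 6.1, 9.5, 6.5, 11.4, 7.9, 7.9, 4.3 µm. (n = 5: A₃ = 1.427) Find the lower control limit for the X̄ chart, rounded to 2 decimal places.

163.43

X̄̄ = (175.5 + 173.4 + 178.4 + 177.5 + 170.7 + 171.9 + 173.8 + 178.3 + 167.8 + 172.2 + 181.5) / 11 = 174.6364
s̄ = (9.2 + 7.8 + 7.9 + 7.9 + 6.1 + 9.5 + 6.5 + 11.4 + 7.9 + 7.9 + 4.3) / 11 = 7.8545
LCL = X̄̄ − A₃·s̄ = 174.6364 − 1.427 × 7.8545 = 163.4279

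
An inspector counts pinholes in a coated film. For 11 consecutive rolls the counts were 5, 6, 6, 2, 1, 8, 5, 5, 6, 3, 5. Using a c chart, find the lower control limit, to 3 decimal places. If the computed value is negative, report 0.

c̄ = (5 + 6 + 6 + 2 + 1 + 8 + 5 + 5 + 6 + 3 + 5) / 11 = 52 / 11 = 4.7273
LCL = c̄ − 3√c̄ = 4.7273 − 3 × 2.1742 = -1.7954 → 0 (cannot be negative)

0.000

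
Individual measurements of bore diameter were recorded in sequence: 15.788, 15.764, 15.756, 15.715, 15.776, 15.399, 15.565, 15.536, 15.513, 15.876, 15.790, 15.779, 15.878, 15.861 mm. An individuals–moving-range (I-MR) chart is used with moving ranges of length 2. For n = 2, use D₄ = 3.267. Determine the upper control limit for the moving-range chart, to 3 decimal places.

0.328

Moving ranges: 0.024, 0.008, 0.041, 0.061, 0.377, 0.166, 0.029, 0.023, 0.363, 0.086, 0.011, 0.099, 0.017; M̄R̄ = 1.3050 / 13 = 0.1004
UCL_MR = D₄·M̄R̄ = 3.267 × 0.1004 = 0.3280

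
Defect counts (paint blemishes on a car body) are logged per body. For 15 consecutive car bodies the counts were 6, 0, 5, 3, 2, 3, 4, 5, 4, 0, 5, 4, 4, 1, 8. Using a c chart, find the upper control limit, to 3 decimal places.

9.292

c̄ = (6 + 0 + 5 + 3 + 2 + 3 + 4 + 5 + 4 + 0 + 5 + 4 + 4 + 1 + 8) / 15 = 54 / 15 = 3.6000
UCL = c̄ + 3√c̄ = 3.6000 + 3 × √3.6000 = 3.6000 + 3 × 1.8974 = 9.2921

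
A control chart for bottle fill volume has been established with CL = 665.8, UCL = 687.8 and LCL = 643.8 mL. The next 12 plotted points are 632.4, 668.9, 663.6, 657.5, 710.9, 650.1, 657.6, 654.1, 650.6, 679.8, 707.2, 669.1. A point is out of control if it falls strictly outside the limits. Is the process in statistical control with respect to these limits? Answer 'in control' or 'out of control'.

out of control

Compare each point to [643.8, 687.8]: sample 1 = 632.4 < LCL; sample 5 = 710.9 > UCL; sample 11 = 707.2 > UCL.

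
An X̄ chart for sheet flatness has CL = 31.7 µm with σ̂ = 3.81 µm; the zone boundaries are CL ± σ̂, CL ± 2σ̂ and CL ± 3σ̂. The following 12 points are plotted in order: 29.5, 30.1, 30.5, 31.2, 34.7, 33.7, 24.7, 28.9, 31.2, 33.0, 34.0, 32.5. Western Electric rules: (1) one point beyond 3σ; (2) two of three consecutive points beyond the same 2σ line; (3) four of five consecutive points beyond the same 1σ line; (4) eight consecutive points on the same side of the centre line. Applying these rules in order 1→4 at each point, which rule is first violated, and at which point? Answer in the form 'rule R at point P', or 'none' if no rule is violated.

Zone of each point (C = within 1σ̂, B = 1σ̂–2σ̂, A = 2σ̂–3σ̂, * = beyond 3σ̂; sign = side of CL): 1:-C, 2:-C, 3:-C, 4:-C, 5:+C, 6:+C, 7:-B, 8:-C, 9:-C, 10:+C, 11:+C, 12:+C
No rule fires across all 12 points.

none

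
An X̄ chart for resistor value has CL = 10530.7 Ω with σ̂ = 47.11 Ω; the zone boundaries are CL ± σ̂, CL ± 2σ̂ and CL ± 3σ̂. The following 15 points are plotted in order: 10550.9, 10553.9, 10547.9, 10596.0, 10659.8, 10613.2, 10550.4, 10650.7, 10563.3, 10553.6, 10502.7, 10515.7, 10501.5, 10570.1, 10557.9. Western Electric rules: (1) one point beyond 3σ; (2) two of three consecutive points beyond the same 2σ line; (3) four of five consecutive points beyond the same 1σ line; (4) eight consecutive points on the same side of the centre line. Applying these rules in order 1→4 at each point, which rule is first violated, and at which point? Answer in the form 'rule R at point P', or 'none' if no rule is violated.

Zone of each point (C = within 1σ̂, B = 1σ̂–2σ̂, A = 2σ̂–3σ̂, * = beyond 3σ̂; sign = side of CL): 1:+C, 2:+C, 3:+C, 4:+B, 5:+A, 6:+B, 7:+C, 8:+A, 9:+C, 10:+C, 11:-C, 12:-C, 13:-C, 14:+C, 15:+C
Rule 3 (four of five consecutive points beyond the same 1σ limit) is satisfied at point 8.

rule 3 at point 8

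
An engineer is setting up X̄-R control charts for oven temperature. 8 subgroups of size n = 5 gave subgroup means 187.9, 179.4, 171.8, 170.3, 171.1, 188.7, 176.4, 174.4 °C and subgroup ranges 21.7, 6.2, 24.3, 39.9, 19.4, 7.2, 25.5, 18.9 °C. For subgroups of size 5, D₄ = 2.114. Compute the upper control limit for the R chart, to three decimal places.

R̄ = (21.7 + 6.2 + 24.3 + 39.9 + 19.4 + 7.2 + 25.5 + 18.9) / 8 = 163.1000 / 8 = 20.3875
UCL_R = D₄·R̄ = 2.114 × 20.3875 = 43.0992

43.099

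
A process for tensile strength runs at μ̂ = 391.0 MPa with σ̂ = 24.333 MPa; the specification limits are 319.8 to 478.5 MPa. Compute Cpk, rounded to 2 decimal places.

Cpu = (USL − μ̂) / (3σ̂) = (478.5 − 391.0) / (3 × 24.333) = 1.1986; Cpl = (μ̂ − LSL) / (3σ̂) = (391.0 − 319.8) / (3 × 24.333) = 0.9754; Cpk = min(Cpu, Cpl) = 0.9754

0.98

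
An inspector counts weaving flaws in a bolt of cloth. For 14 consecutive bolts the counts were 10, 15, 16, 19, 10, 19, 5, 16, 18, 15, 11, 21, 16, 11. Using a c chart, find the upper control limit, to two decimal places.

25.82

c̄ = (10 + 15 + 16 + 19 + 10 + 19 + 5 + 16 + 18 + 15 + 11 + 21 + 16 + 11) / 14 = 202 / 14 = 14.4286
UCL = c̄ + 3√c̄ = 14.4286 + 3 × √14.4286 = 14.4286 + 3 × 3.7985 = 25.8241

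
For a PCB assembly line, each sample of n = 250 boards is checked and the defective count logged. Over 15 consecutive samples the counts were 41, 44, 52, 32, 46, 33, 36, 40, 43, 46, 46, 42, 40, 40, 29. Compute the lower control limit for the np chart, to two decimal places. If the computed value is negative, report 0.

23.16

p̄ = Σdᵢ / (k·n) = 610 / (15 × 250) = 0.16267
LCL = np̄ − 3·√(np̄(1−p̄)) = 40.6667 − 3 × 5.8354 = 23.1606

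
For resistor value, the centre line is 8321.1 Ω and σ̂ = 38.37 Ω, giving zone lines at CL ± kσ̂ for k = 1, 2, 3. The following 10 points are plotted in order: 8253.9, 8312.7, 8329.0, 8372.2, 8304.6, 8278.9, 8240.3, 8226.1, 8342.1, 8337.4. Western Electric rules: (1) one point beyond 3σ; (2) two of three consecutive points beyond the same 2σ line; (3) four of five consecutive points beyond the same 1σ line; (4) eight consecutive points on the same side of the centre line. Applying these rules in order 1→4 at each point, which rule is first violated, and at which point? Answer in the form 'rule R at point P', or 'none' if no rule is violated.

Zone of each point (C = within 1σ̂, B = 1σ̂–2σ̂, A = 2σ̂–3σ̂, * = beyond 3σ̂; sign = side of CL): 1:-B, 2:-C, 3:+C, 4:+B, 5:-C, 6:-B, 7:-A, 8:-A, 9:+C, 10:+C
Rule 2 (two of three consecutive points beyond the same 2σ limit) is satisfied at point 8.

rule 2 at point 8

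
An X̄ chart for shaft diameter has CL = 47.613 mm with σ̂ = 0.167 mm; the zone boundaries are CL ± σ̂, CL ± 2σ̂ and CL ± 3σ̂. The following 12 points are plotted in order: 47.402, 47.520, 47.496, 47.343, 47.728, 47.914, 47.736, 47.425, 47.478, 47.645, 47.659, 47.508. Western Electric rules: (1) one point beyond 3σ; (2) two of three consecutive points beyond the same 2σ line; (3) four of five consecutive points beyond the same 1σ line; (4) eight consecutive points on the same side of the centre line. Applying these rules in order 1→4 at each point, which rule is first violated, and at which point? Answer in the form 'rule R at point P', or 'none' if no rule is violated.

none

Zone of each point (C = within 1σ̂, B = 1σ̂–2σ̂, A = 2σ̂–3σ̂, * = beyond 3σ̂; sign = side of CL): 1:-B, 2:-C, 3:-C, 4:-B, 5:+C, 6:+B, 7:+C, 8:-B, 9:-C, 10:+C, 11:+C, 12:-C
No rule fires across all 12 points.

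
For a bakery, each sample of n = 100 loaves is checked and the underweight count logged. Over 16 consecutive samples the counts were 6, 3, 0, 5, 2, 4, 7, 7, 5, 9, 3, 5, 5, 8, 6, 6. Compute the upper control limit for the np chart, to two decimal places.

11.64

p̄ = Σdᵢ / (k·n) = 81 / (16 × 100) = 0.05063
UCL = np̄ + 3·√(np̄(1−p̄)) = 5.0625 + 3 × √(5.0625×0.94937) = 5.0625 + 3 × 2.1923 = 11.6394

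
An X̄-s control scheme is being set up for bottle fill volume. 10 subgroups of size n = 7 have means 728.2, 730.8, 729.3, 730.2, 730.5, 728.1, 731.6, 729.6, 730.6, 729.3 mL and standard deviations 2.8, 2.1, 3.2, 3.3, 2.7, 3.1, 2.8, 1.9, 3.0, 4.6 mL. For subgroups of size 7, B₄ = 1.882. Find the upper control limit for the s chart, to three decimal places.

5.552

s̄ = (2.8 + 2.1 + 3.2 + 3.3 + 2.7 + 3.1 + 2.8 + 1.9 + 3.0 + 4.6) / 10 = 2.9500
UCL_s = B₄·s̄ = 1.882 × 2.9500 = 5.5519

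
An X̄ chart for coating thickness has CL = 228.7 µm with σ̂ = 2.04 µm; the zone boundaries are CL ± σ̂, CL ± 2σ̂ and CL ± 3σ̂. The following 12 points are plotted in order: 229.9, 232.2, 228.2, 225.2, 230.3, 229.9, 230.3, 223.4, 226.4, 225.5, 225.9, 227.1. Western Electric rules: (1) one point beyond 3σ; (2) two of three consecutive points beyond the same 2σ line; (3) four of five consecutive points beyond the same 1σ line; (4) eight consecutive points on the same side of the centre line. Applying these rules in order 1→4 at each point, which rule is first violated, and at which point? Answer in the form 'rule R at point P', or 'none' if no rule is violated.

rule 3 at point 11

Zone of each point (C = within 1σ̂, B = 1σ̂–2σ̂, A = 2σ̂–3σ̂, * = beyond 3σ̂; sign = side of CL): 1:+C, 2:+B, 3:-C, 4:-B, 5:+C, 6:+C, 7:+C, 8:-A, 9:-B, 10:-B, 11:-B, 12:-C
Rule 3 (four of five consecutive points beyond the same 1σ limit) is satisfied at point 11.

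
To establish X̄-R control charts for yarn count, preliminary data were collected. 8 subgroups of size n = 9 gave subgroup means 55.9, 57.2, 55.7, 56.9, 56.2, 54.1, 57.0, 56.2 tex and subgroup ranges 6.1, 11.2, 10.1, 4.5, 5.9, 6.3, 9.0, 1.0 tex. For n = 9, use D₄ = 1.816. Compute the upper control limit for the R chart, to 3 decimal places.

12.281

R̄ = (6.1 + 11.2 + 10.1 + 4.5 + 5.9 + 6.3 + 9.0 + 1.0) / 8 = 54.1000 / 8 = 6.7625
UCL_R = D₄·R̄ = 1.816 × 6.7625 = 12.2807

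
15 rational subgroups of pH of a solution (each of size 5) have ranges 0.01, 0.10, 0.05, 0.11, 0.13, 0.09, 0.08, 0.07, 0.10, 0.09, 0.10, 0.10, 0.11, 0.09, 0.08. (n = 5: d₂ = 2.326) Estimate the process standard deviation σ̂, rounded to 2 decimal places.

0.04

R̄ = (0.01 + 0.10 + 0.05 + 0.11 + 0.13 + 0.09 + 0.08 + 0.07 + 0.10 + 0.09 + 0.10 + 0.10 + 0.11 + 0.09 + 0.08) / 15 = 0.0873
σ̂ = R̄ / d₂ = 0.0873 / 2.326 = 0.0375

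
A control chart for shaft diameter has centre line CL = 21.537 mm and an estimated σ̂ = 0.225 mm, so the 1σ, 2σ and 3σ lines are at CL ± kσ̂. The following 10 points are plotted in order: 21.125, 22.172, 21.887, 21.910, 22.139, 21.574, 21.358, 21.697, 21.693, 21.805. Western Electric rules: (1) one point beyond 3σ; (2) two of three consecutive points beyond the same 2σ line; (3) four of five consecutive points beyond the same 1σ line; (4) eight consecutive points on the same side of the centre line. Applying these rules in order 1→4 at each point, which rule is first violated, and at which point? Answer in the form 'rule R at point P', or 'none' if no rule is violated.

rule 3 at point 5

Zone of each point (C = within 1σ̂, B = 1σ̂–2σ̂, A = 2σ̂–3σ̂, * = beyond 3σ̂; sign = side of CL): 1:-B, 2:+A, 3:+B, 4:+B, 5:+A, 6:+C, 7:-C, 8:+C, 9:+C, 10:+B
Rule 3 (four of five consecutive points beyond the same 1σ limit) is satisfied at point 5.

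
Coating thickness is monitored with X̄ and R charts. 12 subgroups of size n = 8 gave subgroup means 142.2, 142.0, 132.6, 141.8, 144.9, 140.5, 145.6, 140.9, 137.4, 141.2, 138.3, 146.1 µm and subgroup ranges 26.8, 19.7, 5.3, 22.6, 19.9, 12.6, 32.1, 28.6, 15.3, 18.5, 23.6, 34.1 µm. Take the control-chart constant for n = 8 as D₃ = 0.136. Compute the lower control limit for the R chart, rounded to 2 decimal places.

R̄ = (26.8 + 19.7 + 5.3 + 22.6 + 19.9 + 12.6 + 32.1 + 28.6 + 15.3 + 18.5 + 23.6 + 34.1) / 12 = 259.1000 / 12 = 21.5917
LCL_R = D₃·R̄ = 0.136 × 21.5917 = 2.9365

2.94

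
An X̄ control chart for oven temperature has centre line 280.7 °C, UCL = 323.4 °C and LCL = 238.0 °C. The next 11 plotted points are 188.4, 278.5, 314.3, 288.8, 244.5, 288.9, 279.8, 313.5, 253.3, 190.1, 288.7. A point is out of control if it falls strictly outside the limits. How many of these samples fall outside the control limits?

Compare each point to [238.0, 323.4]: sample 1 = 188.4 < LCL; sample 10 = 190.1 < LCL.

2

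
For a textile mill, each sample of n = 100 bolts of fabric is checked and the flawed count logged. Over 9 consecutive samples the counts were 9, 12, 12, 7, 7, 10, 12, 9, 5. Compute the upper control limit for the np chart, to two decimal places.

p̄ = Σdᵢ / (k·n) = 83 / (9 × 100) = 0.09222
UCL = np̄ + 3·√(np̄(1−p̄)) = 9.2222 + 3 × √(9.2222×0.90778) = 9.2222 + 3 × 2.8934 = 17.9024

17.90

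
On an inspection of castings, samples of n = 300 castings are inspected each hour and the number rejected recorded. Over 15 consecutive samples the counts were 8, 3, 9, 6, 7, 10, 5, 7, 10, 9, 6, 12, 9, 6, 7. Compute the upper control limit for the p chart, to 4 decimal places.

0.0525

p̄ = Σdᵢ / (k·n) = 114 / (15 × 300) = 0.02533
UCL = p̄ + 3·√(p̄(1−p̄)/n) = 0.02533 + 3 × √(0.02533×0.97467/300) = 0.02533 + 3 × 0.00907 = 0.05255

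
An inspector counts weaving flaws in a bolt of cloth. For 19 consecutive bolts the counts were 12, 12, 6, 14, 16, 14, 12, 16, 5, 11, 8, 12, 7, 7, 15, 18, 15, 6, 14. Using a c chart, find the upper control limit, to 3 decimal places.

c̄ = (12 + 12 + 6 + 14 + 16 + 14 + 12 + 16 + 5 + 11 + 8 + 12 + 7 + 7 + 15 + 18 + 15 + 6 + 14) / 19 = 220 / 19 = 11.5789
UCL = c̄ + 3√c̄ = 11.5789 + 3 × √11.5789 = 11.5789 + 3 × 3.4028 = 21.7873

21.787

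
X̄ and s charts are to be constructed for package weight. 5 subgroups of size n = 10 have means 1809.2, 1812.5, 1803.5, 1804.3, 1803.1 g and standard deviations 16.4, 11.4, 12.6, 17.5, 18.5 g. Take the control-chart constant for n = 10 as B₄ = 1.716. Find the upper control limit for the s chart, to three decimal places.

s̄ = (16.4 + 11.4 + 12.6 + 17.5 + 18.5) / 5 = 15.2800
UCL_s = B₄·s̄ = 1.716 × 15.2800 = 26.2205

26.220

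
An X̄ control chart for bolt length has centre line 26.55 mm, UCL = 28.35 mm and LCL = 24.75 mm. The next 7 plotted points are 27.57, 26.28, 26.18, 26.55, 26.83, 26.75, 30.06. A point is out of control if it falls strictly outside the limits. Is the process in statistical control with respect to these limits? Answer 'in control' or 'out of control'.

Compare each point to [24.75, 28.35]: sample 7 = 30.06 > UCL.

out of control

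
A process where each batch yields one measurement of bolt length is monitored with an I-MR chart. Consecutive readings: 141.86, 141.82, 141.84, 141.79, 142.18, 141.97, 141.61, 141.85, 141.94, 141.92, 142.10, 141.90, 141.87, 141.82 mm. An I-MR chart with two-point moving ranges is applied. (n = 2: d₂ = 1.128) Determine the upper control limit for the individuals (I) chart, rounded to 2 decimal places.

142.28

X̄ = (141.86 + 141.82 + 141.84 + 141.79 + 142.18 + 141.97 + 141.61 + 141.85 + 141.94 + 141.92 + 142.10 + 141.90 + 141.87 + 141.82) / 14 = 141.8907
Moving ranges: 0.04, 0.02, 0.05, 0.39, 0.21, 0.36, 0.24, 0.09, 0.02, 0.18, 0.20, 0.03, 0.05; M̄R̄ = 1.8800 / 13 = 0.1446
UCL = X̄ + 3·M̄R̄/d₂ = 141.8907 + 3 × 0.1446 / 1.128 = 142.2753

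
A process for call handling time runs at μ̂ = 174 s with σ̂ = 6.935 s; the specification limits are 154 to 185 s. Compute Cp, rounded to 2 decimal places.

0.75

Cp = (USL − LSL) / (6σ̂) = (185 − 154) / (6 × 6.935) = 31.0000 / 41.6100 = 0.7450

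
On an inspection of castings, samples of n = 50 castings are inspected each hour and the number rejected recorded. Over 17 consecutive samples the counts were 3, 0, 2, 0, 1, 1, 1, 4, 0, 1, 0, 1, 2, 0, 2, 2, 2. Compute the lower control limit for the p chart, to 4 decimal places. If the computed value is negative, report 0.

p̄ = Σdᵢ / (k·n) = 22 / (17 × 50) = 0.02588
LCL = p̄ − 3·√(p̄(1−p̄)/n) = 0.02588 − 3 × 0.02246 = -0.04148 → 0 (negative, so LCL = 0)

0.0000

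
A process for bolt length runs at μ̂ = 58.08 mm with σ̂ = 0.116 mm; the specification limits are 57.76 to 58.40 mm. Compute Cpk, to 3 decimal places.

Cpu = (USL − μ̂) / (3σ̂) = (58.40 − 58.08) / (3 × 0.116) = 0.9195; Cpl = (μ̂ − LSL) / (3σ̂) = (58.08 − 57.76) / (3 × 0.116) = 0.9195; Cpk = min(Cpu, Cpl) = 0.9195

0.920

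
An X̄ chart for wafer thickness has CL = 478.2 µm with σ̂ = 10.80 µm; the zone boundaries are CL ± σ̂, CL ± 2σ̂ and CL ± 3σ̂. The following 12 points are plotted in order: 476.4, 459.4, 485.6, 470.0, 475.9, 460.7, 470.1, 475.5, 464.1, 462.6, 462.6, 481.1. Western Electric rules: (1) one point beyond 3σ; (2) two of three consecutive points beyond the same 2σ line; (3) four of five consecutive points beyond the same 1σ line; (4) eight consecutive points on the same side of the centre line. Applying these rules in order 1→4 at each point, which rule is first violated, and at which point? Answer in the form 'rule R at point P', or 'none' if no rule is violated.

Zone of each point (C = within 1σ̂, B = 1σ̂–2σ̂, A = 2σ̂–3σ̂, * = beyond 3σ̂; sign = side of CL): 1:-C, 2:-B, 3:+C, 4:-C, 5:-C, 6:-B, 7:-C, 8:-C, 9:-B, 10:-B, 11:-B, 12:+C
Rule 4 (eight consecutive points on the same side of the centre line) is satisfied at point 11.

rule 4 at point 11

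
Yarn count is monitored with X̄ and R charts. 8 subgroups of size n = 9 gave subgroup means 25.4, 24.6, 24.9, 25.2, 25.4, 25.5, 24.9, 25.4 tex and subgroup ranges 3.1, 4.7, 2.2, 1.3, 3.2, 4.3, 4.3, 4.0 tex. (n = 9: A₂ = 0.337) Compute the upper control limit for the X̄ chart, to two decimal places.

X̄̄ = (25.4 + 24.6 + 24.9 + 25.2 + 25.4 + 25.5 + 24.9 + 25.4) / 8 = 201.3000 / 8 = 25.1625
R̄ = (3.1 + 4.7 + 2.2 + 1.3 + 3.2 + 4.3 + 4.3 + 4.0) / 8 = 27.1000 / 8 = 3.3875
UCL = X̄̄ + A₂·R̄ = 25.1625 + 0.337 × 3.3875 = 26.3041

26.30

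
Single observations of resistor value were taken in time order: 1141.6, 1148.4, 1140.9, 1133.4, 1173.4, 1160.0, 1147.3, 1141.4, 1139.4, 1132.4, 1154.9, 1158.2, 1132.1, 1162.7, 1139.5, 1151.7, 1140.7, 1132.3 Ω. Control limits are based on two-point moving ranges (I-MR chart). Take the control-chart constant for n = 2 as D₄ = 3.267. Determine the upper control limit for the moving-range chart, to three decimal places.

Moving ranges: 6.8, 7.5, 7.5, 40.0, 13.4, 12.7, 5.9, 2.0, 7.0, 22.5, 3.3, 26.1, 30.6, 23.2, 12.2, 11.0, 8.4; M̄R̄ = 240.1000 / 17 = 14.1235
UCL_MR = D₄·M̄R̄ = 3.267 × 14.1235 = 46.1416

46.142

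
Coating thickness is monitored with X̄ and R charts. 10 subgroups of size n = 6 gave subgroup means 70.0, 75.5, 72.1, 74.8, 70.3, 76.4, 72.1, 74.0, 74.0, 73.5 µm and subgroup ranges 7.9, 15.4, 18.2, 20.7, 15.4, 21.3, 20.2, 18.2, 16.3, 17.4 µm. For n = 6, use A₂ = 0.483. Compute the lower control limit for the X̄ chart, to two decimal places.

X̄̄ = (70.0 + 75.5 + 72.1 + 74.8 + 70.3 + 76.4 + 72.1 + 74.0 + 74.0 + 73.5) / 10 = 732.7000 / 10 = 73.2700
R̄ = (7.9 + 15.4 + 18.2 + 20.7 + 15.4 + 21.3 + 20.2 + 18.2 + 16.3 + 17.4) / 10 = 171.0000 / 10 = 17.1000
LCL = X̄̄ − A₂·R̄ = 73.2700 − 0.483 × 17.1000 = 65.0107

65.01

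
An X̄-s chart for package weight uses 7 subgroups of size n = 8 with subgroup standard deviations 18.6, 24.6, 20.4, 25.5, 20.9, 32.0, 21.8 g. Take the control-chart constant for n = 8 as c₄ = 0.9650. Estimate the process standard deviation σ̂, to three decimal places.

s̄ = (18.6 + 24.6 + 20.4 + 25.5 + 20.9 + 32.0 + 21.8) / 7 = 23.4000
σ̂ = s̄ / c₄ = 23.4000 / 0.9650 = 24.2487

24.249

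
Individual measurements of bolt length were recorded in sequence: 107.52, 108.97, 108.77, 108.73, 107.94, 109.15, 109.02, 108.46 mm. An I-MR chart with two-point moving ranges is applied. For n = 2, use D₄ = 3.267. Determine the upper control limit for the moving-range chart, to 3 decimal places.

2.044

Moving ranges: 1.45, 0.20, 0.04, 0.79, 1.21, 0.13, 0.56; M̄R̄ = 4.3800 / 7 = 0.6257
UCL_MR = D₄·M̄R̄ = 3.267 × 0.6257 = 2.0442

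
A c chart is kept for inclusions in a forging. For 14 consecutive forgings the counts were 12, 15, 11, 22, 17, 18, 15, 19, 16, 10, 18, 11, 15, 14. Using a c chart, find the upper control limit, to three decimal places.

c̄ = (12 + 15 + 11 + 22 + 17 + 18 + 15 + 19 + 16 + 10 + 18 + 11 + 15 + 14) / 14 = 213 / 14 = 15.2143
UCL = c̄ + 3√c̄ = 15.2143 + 3 × √15.2143 = 15.2143 + 3 × 3.9005 = 26.9159

26.916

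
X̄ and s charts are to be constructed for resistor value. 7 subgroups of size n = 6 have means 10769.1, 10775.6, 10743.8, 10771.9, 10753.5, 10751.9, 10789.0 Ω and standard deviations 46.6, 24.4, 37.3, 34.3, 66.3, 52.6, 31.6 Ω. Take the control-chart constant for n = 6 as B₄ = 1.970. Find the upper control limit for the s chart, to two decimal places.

s̄ = (46.6 + 24.4 + 37.3 + 34.3 + 66.3 + 52.6 + 31.6) / 7 = 41.8714
UCL_s = B₄·s̄ = 1.970 × 41.8714 = 82.4867

82.49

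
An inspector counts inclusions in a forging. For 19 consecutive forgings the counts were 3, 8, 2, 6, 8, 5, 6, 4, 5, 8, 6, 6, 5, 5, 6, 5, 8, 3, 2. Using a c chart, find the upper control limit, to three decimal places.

c̄ = (3 + 8 + 2 + 6 + 8 + 5 + 6 + 4 + 5 + 8 + 6 + 6 + 5 + 5 + 6 + 5 + 8 + 3 + 2) / 19 = 101 / 19 = 5.3158
UCL = c̄ + 3√c̄ = 5.3158 + 3 × √5.3158 = 5.3158 + 3 × 2.3056 = 12.2326

12.233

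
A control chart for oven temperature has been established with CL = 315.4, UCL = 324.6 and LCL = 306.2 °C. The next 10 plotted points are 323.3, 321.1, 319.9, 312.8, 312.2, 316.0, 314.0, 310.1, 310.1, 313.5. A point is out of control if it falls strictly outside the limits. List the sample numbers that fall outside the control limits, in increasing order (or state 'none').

none

All 10 points lie within [306.2, 324.6].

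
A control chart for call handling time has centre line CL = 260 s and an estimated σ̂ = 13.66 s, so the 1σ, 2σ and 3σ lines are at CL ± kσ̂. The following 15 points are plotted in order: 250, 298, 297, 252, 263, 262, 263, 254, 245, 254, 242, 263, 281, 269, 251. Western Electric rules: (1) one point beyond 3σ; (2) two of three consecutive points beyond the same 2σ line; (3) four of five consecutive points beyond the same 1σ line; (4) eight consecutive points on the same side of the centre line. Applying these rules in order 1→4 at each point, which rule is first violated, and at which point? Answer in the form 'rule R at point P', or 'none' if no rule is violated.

rule 2 at point 3

Zone of each point (C = within 1σ̂, B = 1σ̂–2σ̂, A = 2σ̂–3σ̂, * = beyond 3σ̂; sign = side of CL): 1:-C, 2:+A, 3:+A, 4:-C, 5:+C, 6:+C, 7:+C, 8:-C, 9:-B, 10:-C, 11:-B, 12:+C, 13:+B, 14:+C, 15:-C
Rule 2 (two of three consecutive points beyond the same 2σ limit) is satisfied at point 3.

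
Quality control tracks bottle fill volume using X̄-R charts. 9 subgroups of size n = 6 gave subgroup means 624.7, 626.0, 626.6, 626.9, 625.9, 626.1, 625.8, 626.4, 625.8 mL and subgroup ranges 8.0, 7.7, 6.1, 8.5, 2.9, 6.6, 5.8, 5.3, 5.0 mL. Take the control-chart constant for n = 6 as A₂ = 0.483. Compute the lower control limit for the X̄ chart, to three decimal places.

X̄̄ = (624.7 + 626.0 + 626.6 + 626.9 + 625.9 + 626.1 + 625.8 + 626.4 + 625.8) / 9 = 5634.2000 / 9 = 626.0222
R̄ = (8.0 + 7.7 + 6.1 + 8.5 + 2.9 + 6.6 + 5.8 + 5.3 + 5.0) / 9 = 55.9000 / 9 = 6.2111
LCL = X̄̄ − A₂·R̄ = 626.0222 − 0.483 × 6.2111 = 623.0223

623.022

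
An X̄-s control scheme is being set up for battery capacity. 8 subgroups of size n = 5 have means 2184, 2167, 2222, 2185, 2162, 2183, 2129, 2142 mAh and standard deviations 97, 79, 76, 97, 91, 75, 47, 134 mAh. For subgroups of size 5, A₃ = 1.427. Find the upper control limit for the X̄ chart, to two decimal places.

2295.90

X̄̄ = (2184 + 2167 + 2222 + 2185 + 2162 + 2183 + 2129 + 2142) / 8 = 2171.7500
s̄ = (97 + 79 + 76 + 97 + 91 + 75 + 47 + 134) / 8 = 87.0000
UCL = X̄̄ + A₃·s̄ = 2171.7500 + 1.427 × 87.0000 = 2295.8990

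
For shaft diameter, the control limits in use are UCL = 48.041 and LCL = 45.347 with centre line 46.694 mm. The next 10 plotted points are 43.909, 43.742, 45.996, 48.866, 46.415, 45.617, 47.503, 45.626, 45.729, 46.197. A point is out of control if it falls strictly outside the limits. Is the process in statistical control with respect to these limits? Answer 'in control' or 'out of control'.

Compare each point to [45.347, 48.041]: sample 1 = 43.909 < LCL; sample 2 = 43.742 < LCL; sample 4 = 48.866 > UCL.

out of control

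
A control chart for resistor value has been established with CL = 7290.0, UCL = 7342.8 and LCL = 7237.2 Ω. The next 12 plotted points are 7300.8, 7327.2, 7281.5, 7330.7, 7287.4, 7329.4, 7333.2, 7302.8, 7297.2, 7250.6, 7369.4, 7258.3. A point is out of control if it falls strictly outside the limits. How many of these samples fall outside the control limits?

Compare each point to [7237.2, 7342.8]: sample 11 = 7369.4 > UCL.

1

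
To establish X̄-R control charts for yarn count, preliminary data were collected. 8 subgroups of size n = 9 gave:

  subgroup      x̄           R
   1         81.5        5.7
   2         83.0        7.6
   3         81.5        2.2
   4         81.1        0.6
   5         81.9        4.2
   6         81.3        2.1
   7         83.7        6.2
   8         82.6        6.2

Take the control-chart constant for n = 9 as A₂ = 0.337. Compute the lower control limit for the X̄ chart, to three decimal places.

X̄̄ = (81.5 + 83.0 + 81.5 + 81.1 + 81.9 + 81.3 + 83.7 + 82.6) / 8 = 656.6000 / 8 = 82.0750
R̄ = (5.7 + 7.6 + 2.2 + 0.6 + 4.2 + 2.1 + 6.2 + 6.2) / 8 = 34.8000 / 8 = 4.3500
LCL = X̄̄ − A₂·R̄ = 82.0750 − 0.337 × 4.3500 = 80.6090

80.609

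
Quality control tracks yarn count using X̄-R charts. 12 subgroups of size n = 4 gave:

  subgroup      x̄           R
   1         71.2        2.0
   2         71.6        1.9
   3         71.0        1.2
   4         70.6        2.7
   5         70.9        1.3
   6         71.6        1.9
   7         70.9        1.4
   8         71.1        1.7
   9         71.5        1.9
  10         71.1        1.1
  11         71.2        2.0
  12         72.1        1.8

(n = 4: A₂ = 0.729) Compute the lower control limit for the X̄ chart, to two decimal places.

X̄̄ = (71.2 + 71.6 + 71.0 + 70.6 + 70.9 + 71.6 + 70.9 + 71.1 + 71.5 + 71.1 + 71.2 + 72.1) / 12 = 854.8000 / 12 = 71.2333
R̄ = (2.0 + 1.9 + 1.2 + 2.7 + 1.3 + 1.9 + 1.4 + 1.7 + 1.9 + 1.1 + 2.0 + 1.8) / 12 = 20.9000 / 12 = 1.7417
LCL = X̄̄ − A₂·R̄ = 71.2333 − 0.729 × 1.7417 = 69.9637

69.96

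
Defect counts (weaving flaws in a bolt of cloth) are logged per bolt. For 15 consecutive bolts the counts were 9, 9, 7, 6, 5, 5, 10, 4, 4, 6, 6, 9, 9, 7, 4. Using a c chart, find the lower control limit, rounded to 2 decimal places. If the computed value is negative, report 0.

c̄ = (9 + 9 + 7 + 6 + 5 + 5 + 10 + 4 + 4 + 6 + 6 + 9 + 9 + 7 + 4) / 15 = 100 / 15 = 6.6667
LCL = c̄ − 3√c̄ = 6.6667 − 3 × 2.5820 = -1.0793 → 0 (cannot be negative)

0.00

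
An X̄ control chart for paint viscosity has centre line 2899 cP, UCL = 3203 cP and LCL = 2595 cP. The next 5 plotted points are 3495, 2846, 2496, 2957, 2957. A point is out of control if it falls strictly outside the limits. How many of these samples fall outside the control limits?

2

Compare each point to [2595, 3203]: sample 1 = 3495 > UCL; sample 3 = 2496 < LCL.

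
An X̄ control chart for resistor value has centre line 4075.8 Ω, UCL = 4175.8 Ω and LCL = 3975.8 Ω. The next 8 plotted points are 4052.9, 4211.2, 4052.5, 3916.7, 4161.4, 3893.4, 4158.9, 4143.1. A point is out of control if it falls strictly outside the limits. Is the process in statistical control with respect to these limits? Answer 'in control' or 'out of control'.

out of control

Compare each point to [3975.8, 4175.8]: sample 2 = 4211.2 > UCL; sample 4 = 3916.7 < LCL; sample 6 = 3893.4 < LCL.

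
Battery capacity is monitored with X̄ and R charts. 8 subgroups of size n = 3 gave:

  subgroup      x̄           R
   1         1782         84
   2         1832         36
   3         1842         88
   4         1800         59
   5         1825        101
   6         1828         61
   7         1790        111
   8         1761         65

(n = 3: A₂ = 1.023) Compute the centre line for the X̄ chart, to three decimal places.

1807.500

X̄̄ = (1782 + 1832 + 1842 + 1800 + 1825 + 1828 + 1790 + 1761) / 8 = 14460.0000 / 8 = 1807.5000
CL = X̄̄ = 1807.5000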